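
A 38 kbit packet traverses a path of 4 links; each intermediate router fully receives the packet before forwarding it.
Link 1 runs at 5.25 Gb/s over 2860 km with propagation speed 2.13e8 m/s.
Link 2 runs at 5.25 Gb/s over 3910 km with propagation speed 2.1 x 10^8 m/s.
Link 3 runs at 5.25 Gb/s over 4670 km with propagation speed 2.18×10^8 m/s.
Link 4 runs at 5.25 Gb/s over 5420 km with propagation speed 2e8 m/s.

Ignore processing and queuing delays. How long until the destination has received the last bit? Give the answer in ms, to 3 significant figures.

80.6 ms

L = 38000 bits.
Transmission delay per hop = L/R = 38000/5250000000 = 0.0072381 ms; 4 hops → 0.0289524 ms.
Propagation delays (d/s per hop): 13.4272, 18.619, 21.422, 27.1 ms; sum = 80.5683 ms.
End-to-end = 80.6 ms.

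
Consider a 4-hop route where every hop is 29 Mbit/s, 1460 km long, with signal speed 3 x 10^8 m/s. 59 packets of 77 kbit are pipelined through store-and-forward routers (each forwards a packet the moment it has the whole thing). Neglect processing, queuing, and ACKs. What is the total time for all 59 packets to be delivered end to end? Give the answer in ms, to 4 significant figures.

184.1 ms

Per-hop transmission t_tx = L/R = 77000/29000000 = 2.65517 ms.
Per-hop propagation t_prop = 1460000/300000000 = 4.86667 ms.
Pipeline fill: first packet needs 4·t_tx to clear all hops; remaining 58 packets each add one t_tx.
Total = (4+59-1)·t_tx + 4·t_prop = 62·2.65517 + 4·4.86667 = 184.1 ms.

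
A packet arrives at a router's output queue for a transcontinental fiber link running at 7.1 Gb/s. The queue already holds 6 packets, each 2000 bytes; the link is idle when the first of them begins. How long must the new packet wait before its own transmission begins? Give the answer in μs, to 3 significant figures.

Each queued packet: L/R = 16000/7100000000 = 2.25352 μs.
6 queued → 13.5211 μs.
Queuing delay = 13.5 μs.

13.5 μs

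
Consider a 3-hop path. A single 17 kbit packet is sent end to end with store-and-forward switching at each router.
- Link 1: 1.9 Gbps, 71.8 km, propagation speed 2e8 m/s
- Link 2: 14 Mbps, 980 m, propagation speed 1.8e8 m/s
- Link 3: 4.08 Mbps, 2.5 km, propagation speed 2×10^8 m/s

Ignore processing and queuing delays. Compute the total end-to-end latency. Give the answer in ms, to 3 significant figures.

L = 17000 bits.
Transmission delays (L/R per hop): 0.00894737, 1.21429, 4.16667 ms; sum = 5.3899 ms.
Propagation delays (d/s per hop): 0.359, 0.00544444, 0.0125 ms; sum = 0.376944 ms.
End-to-end = 5.77 ms.

5.77 ms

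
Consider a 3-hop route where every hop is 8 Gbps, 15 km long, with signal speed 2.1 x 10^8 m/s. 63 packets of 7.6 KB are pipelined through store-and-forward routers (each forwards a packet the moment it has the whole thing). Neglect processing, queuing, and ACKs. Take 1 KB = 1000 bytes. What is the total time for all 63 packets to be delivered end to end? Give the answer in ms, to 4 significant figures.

Per-hop transmission t_tx = L/R = 60800/8000000000 = 0.0076 ms.
Per-hop propagation t_prop = 15000/210000000 = 0.0714286 ms.
Pipeline fill: first packet needs 3·t_tx to clear all hops; remaining 62 packets each add one t_tx.
Total = (3+63-1)·t_tx + 3·t_prop = 65·0.0076 + 3·0.0714286 = 0.7083 ms.

0.7083 ms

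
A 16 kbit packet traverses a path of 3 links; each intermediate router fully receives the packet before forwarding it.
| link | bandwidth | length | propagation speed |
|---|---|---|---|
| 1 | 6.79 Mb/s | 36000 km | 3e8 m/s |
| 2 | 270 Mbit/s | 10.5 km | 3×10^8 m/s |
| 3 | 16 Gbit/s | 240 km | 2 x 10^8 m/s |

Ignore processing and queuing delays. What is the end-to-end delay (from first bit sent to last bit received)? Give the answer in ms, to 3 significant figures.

L = 16000 bits.
Transmission delays (L/R per hop): 2.35641, 0.0592593, 0.001 ms; sum = 2.41667 ms.
Propagation delays (d/s per hop): 120, 0.035, 1.2 ms; sum = 121.235 ms.
End-to-end = 124 ms.

124 ms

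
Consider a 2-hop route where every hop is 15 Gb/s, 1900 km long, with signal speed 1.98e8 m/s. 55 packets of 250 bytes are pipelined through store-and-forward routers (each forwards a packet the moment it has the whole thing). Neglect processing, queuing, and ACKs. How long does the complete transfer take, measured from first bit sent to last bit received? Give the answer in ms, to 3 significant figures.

Per-hop transmission t_tx = L/R = 2000/15000000000 = 0.000133333 ms.
Per-hop propagation t_prop = 1900000/198000000 = 9.59596 ms.
Pipeline fill: first packet needs 2·t_tx to clear all hops; remaining 54 packets each add one t_tx.
Total = (2+55-1)·t_tx + 2·t_prop = 56·0.000133333 + 2·9.59596 = 19.2 ms.

19.2 ms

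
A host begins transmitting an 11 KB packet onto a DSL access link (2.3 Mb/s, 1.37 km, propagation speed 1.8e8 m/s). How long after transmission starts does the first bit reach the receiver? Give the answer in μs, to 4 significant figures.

First bit experiences only propagation delay: d/s = 1370/180000000 = 7.611 μs.

7.611 μs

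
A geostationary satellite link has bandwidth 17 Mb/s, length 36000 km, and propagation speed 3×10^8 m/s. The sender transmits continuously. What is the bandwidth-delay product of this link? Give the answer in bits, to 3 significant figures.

2040000 bits

Propagation delay = 36000000 / 300000000 = 0.12 s.
BDP = R × t_prop = 17000000 × 0.12 = 2040000 bits.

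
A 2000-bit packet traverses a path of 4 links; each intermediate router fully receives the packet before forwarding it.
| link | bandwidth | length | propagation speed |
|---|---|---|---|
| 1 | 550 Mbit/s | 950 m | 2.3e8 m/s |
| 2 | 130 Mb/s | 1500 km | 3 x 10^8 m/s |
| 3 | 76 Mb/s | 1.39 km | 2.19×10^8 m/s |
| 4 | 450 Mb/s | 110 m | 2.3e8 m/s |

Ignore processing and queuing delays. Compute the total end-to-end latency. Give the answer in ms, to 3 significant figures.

Transmission delays (L/R per hop): 0.00363636, 0.0153846, 0.0263158, 0.00444444 ms; sum = 0.0497812 ms.
Propagation delays (d/s per hop): 0.00413043, 5, 0.00634703, 0.000478261 ms; sum = 5.01096 ms.
End-to-end = 5.06 ms.

5.06 ms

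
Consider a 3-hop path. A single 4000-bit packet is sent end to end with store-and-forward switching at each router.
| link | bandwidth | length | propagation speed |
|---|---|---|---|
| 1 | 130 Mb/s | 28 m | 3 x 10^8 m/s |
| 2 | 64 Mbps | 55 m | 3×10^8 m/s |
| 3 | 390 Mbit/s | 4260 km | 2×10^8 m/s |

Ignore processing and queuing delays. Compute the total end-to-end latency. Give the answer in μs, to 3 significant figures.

Transmission delays (L/R per hop): 30.7692, 62.5, 10.2564 μs; sum = 103.526 μs.
Propagation delays (d/s per hop): 0.0933333, 0.183333, 21300 μs; sum = 21300.3 μs.
End-to-end = 21400 μs.

21400 μs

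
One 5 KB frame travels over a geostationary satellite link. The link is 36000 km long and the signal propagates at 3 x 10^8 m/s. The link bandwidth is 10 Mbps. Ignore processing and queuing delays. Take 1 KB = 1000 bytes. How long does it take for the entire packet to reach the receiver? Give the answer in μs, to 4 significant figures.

124000 μs

L = 40000 bits.
Transmission delay = L/R = 40000 / 10000000 = 4000 μs.
Propagation delay = d/s = 36000000 m / 300000000 m/s = 120000 μs.
Total = 124000 μs.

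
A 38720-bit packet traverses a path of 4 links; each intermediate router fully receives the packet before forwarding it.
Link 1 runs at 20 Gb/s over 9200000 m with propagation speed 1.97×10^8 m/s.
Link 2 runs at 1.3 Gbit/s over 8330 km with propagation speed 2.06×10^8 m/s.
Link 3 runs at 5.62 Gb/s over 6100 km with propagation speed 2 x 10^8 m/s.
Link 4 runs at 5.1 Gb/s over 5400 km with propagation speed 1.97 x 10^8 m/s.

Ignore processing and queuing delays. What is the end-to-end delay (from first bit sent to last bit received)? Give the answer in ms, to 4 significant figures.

Transmission delays (L/R per hop): 0.001936, 0.0297846, 0.00688968, 0.00759216 ms; sum = 0.0462025 ms.
Propagation delays (d/s per hop): 46.7005, 40.4369, 30.5, 27.4112 ms; sum = 145.049 ms.
End-to-end = 145.1 ms.

145.1 ms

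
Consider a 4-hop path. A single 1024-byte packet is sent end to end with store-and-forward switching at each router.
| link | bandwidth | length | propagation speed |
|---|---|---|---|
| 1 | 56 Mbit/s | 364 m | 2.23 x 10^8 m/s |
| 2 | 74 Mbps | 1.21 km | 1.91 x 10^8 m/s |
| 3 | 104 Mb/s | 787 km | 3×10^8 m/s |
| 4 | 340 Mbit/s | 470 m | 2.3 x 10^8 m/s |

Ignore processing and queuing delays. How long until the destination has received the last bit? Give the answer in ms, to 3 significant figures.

L = 1024 × 8 = 8192 bits.
Transmission delays (L/R per hop): 0.146286, 0.110703, 0.0787692, 0.0240941 ms; sum = 0.359852 ms.
Propagation delays (d/s per hop): 0.00163229, 0.00633508, 2.62333, 0.00204348 ms; sum = 2.63334 ms.
End-to-end = 2.99 ms.

2.99 ms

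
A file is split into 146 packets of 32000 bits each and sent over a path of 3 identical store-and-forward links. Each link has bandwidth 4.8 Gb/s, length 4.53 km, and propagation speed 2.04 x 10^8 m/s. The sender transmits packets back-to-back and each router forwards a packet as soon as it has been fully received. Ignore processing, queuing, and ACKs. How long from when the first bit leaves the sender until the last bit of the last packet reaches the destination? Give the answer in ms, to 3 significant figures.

1.05 ms

Per-hop transmission t_tx = L/R = 32000/4800000000 = 0.00666667 ms.
Per-hop propagation t_prop = 4530/204000000 = 0.0222059 ms.
Pipeline fill: first packet needs 3·t_tx to clear all hops; remaining 145 packets each add one t_tx.
Total = (3+146-1)·t_tx + 3·t_prop = 148·0.00666667 + 3·0.0222059 = 1.05 ms.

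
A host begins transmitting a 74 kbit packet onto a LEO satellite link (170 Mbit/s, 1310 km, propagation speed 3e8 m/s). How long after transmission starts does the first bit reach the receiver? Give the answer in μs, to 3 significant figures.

First bit experiences only propagation delay: d/s = 1310000/300000000 = 4370 μs.

4370 μs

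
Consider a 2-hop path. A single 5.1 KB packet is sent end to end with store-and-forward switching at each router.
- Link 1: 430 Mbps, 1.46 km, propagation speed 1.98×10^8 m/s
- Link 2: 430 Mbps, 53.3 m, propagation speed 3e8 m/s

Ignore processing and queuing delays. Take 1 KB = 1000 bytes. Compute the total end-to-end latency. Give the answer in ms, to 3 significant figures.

L = 40800 bits.
Transmission delay per hop = L/R = 40800/430000000 = 0.0948837 ms; 2 hops → 0.189767 ms.
Propagation delays (d/s per hop): 0.00737374, 0.000177667 ms; sum = 0.0075514 ms.
End-to-end = 0.197 ms.

0.197 ms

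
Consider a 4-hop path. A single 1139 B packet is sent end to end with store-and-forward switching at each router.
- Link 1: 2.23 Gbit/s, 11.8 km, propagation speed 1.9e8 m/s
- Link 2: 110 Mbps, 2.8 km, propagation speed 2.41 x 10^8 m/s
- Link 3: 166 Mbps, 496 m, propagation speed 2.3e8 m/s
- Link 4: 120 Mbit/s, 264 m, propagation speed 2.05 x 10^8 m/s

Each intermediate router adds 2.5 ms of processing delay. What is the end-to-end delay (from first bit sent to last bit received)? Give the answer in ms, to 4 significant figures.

L = 1139 × 8 = 9112 bits.
Transmission delays (L/R per hop): 0.0040861, 0.0828364, 0.0548916, 0.0759333 ms; sum = 0.217747 ms.
Propagation delays (d/s per hop): 0.0621053, 0.0116183, 0.00215652, 0.0012878 ms; sum = 0.0771678 ms.
Processing at 3 router(s): 3 × 2.5 ms = 7.5 ms.
End-to-end = 7.795 ms.

7.795 ms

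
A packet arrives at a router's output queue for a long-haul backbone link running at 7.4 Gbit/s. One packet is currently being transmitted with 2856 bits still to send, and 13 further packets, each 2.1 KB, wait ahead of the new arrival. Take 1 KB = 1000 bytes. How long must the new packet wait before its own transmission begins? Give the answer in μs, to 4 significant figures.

29.90 μs

Each queued packet: L/R = 16800/7400000000 = 2.27027 μs.
13 queued → 29.5135 μs.
Plus remaining 2856 bits of current packet: 0.385946 μs.
Queuing delay = 29.90 μs.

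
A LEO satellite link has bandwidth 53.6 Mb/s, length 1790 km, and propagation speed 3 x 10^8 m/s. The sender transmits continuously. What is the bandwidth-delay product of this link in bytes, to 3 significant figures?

Propagation delay = 1790000 / 300000000 = 0.00596667 s.
BDP = R × t_prop = 53600000 × 0.00596667 = 319813 bits.
In bytes: 319813/8 = 40000 bytes.

40000 bytes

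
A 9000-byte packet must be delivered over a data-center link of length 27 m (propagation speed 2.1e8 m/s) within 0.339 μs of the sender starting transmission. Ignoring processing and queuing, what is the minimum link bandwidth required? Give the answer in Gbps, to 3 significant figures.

L = 72000 bits.
Propagation delay = 27 / 210000000 = 0.128571 μs.
Transmission budget = 0.339 − 0.128571 = 0.210429 μs.
R ≥ L / t_tx = 72000 bits / 2.10429e-07 s = 342 Gbps.

342 Gbps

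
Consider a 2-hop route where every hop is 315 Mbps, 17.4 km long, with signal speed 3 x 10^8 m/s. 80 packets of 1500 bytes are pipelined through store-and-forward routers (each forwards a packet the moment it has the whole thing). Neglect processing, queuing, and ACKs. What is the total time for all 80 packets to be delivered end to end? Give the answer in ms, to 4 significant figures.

3.202 ms

Per-hop transmission t_tx = L/R = 12000/315000000 = 0.0380952 ms.
Per-hop propagation t_prop = 17400/300000000 = 0.058 ms.
Pipeline fill: first packet needs 2·t_tx to clear all hops; remaining 79 packets each add one t_tx.
Total = (2+80-1)·t_tx + 2·t_prop = 81·0.0380952 + 2·0.058 = 3.202 ms.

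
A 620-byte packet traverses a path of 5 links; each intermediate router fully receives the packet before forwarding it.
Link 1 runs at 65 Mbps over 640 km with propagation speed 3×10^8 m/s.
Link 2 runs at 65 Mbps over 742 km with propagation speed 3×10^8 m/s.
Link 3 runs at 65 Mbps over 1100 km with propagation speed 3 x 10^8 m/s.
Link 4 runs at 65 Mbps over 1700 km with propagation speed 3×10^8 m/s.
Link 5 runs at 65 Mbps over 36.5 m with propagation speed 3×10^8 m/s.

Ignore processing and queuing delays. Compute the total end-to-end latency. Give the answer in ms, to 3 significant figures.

L = 620 × 8 = 4960 bits.
Transmission delay per hop = L/R = 4960/65000000 = 0.0763077 ms; 5 hops → 0.381538 ms.
Propagation delays (d/s per hop): 2.13333, 2.47333, 3.66667, 5.66667, 0.000121667 ms; sum = 13.9401 ms.
End-to-end = 14.3 ms.

14.3 ms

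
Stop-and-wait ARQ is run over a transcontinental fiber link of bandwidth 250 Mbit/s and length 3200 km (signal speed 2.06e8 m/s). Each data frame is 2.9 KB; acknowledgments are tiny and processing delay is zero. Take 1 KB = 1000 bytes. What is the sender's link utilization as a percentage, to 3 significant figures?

t_tx = L/R = 23200/250000000 = 9.28e-05 s.
t_prop = 3200000/206000000 = 0.015534 s; RTT = 0.031068 s.
Cycle = t_tx + RTT = 0.0311608 s.
Utilization = t_tx / cycle = 9.28e-05/0.0311608 = 0.298 %.

0.298 %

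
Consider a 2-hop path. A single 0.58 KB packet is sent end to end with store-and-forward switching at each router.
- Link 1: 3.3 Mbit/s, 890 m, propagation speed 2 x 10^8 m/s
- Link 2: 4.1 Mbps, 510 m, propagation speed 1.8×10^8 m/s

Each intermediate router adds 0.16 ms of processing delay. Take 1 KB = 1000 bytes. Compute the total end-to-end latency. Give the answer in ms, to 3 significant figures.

2.71 ms

L = 4640 bits.
Transmission delays (L/R per hop): 1.40606, 1.13171 ms; sum = 2.53777 ms.
Propagation delays (d/s per hop): 0.00445, 0.00283333 ms; sum = 0.00728333 ms.
Processing at 1 router(s): 1 × 0.16 ms = 0.16 ms.
End-to-end = 2.71 ms.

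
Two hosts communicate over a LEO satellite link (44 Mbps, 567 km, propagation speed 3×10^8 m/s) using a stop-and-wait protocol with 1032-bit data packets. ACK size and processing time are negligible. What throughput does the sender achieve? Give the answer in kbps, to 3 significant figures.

t_tx = L/R = 1032/44000000 = 2.34545e-05 s.
t_prop = 567000/300000000 = 0.00189 s; RTT = 0.00378 s.
Cycle = t_tx + RTT = 0.00380345 s.
Throughput = L / cycle = 1032 / 0.00380345 = 271 kbps.

271 kbps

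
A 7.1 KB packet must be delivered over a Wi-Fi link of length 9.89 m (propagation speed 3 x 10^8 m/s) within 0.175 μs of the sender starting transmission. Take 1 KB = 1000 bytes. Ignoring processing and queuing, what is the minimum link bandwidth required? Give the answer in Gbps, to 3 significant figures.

400 Gbps

L = 56800 bits.
Propagation delay = 9.89 / 300000000 = 0.0329667 μs.
Transmission budget = 0.175 − 0.0329667 = 0.142033 μs.
R ≥ L / t_tx = 56800 bits / 1.42033e-07 s = 400 Gbps.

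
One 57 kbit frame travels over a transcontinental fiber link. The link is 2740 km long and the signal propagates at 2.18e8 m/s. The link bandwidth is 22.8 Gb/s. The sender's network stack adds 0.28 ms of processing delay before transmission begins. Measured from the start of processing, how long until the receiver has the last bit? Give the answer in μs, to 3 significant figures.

L = 57000 bits.
Transmission delay = L/R = 57000 / 22800000000 = 2.5 μs.
Propagation delay = d/s = 2740000 m / 2.18e+08 m/s = 12568.8 μs.
Plus processing delay 0.28 ms = 280 μs.
Total = 12900 μs.

12900 μs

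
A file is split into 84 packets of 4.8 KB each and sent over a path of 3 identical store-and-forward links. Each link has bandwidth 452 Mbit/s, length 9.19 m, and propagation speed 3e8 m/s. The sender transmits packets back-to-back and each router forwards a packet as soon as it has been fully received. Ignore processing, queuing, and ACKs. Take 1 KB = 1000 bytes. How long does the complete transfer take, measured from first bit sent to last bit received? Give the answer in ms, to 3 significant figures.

7.31 ms

Per-hop transmission t_tx = L/R = 38400/452000000 = 0.0849558 ms.
Per-hop propagation t_prop = 9.19/300000000 = 3.06333e-05 ms.
Pipeline fill: first packet needs 3·t_tx to clear all hops; remaining 83 packets each add one t_tx.
Total = (3+84-1)·t_tx + 3·t_prop = 86·0.0849558 + 3·3.06333e-05 = 7.31 ms.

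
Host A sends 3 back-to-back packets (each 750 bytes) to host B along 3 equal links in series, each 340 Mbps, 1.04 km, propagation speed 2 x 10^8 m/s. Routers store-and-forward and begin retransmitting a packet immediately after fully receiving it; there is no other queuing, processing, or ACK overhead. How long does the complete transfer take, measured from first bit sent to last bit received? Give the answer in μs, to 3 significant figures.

Per-hop transmission t_tx = L/R = 6000/340000000 = 17.6471 μs.
Per-hop propagation t_prop = 1040/200000000 = 5.2 μs.
Pipeline fill: first packet needs 3·t_tx to clear all hops; remaining 2 packets each add one t_tx.
Total = (3+3-1)·t_tx + 3·t_prop = 5·17.6471 + 3·5.2 = 104 μs.

104 μs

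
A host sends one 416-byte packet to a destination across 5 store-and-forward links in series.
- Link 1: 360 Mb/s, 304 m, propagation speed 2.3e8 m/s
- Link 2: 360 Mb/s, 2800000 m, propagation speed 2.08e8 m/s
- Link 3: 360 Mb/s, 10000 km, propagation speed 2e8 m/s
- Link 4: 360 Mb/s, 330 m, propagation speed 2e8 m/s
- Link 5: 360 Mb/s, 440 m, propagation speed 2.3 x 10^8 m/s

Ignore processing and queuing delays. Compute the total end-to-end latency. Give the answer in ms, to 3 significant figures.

L = 416 × 8 = 3328 bits.
Transmission delay per hop = L/R = 3328/360000000 = 0.00924444 ms; 5 hops → 0.0462222 ms.
Propagation delays (d/s per hop): 0.00132174, 13.4615, 50, 0.00165, 0.00191304 ms; sum = 63.4664 ms.
End-to-end = 63.5 ms.

63.5 ms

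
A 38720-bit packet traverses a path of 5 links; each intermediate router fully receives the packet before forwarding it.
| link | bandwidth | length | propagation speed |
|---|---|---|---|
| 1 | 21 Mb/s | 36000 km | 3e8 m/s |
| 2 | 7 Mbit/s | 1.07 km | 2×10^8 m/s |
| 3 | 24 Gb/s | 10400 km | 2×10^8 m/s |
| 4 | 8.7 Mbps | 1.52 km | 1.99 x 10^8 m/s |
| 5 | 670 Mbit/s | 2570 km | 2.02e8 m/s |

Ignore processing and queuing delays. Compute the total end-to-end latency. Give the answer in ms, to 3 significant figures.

Transmission delays (L/R per hop): 1.84381, 5.53143, 0.00161333, 4.45057, 0.057791 ms; sum = 11.8852 ms.
Propagation delays (d/s per hop): 120, 0.00535, 52, 0.00763819, 12.7228 ms; sum = 184.736 ms.
End-to-end = 197 ms.

197 ms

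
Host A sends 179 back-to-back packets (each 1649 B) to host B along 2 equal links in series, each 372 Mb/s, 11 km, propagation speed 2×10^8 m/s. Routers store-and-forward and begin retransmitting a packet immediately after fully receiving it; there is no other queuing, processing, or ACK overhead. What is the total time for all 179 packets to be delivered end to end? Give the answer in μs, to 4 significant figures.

Per-hop transmission t_tx = L/R = 13192/372000000 = 35.4624 μs.
Per-hop propagation t_prop = 11000/200000000 = 55 μs.
Pipeline fill: first packet needs 2·t_tx to clear all hops; remaining 178 packets each add one t_tx.
Total = (2+179-1)·t_tx + 2·t_prop = 180·35.4624 + 2·55 = 6493 μs.

6493 μs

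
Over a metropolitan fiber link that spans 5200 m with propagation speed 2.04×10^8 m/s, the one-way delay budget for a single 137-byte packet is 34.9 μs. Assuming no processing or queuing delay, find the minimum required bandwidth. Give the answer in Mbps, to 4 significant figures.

L = 1096 bits.
Propagation delay = 5200 / 204000000 = 25.4902 μs.
Transmission budget = 34.9 − 25.4902 = 9.4098 μs.
R ≥ L / t_tx = 1096 bits / 9.4098e-06 s = 116.5 Mbps.

116.5 Mbps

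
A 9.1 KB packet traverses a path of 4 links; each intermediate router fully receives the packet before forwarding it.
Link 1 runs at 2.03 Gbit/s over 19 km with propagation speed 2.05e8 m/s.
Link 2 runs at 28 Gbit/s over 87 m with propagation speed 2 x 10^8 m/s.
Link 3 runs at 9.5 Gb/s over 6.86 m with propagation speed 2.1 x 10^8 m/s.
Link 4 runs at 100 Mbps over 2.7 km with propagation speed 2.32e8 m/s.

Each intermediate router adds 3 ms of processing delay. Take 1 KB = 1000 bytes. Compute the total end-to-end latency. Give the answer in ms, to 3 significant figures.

9.88 ms

L = 72800 bits.
Transmission delays (L/R per hop): 0.0358621, 0.0026, 0.00766316, 0.728 ms; sum = 0.774125 ms.
Propagation delays (d/s per hop): 0.0926829, 0.000435, 3.26667e-05, 0.0116379 ms; sum = 0.104789 ms.
Processing at 3 router(s): 3 × 3 ms = 9 ms.
End-to-end = 9.88 ms.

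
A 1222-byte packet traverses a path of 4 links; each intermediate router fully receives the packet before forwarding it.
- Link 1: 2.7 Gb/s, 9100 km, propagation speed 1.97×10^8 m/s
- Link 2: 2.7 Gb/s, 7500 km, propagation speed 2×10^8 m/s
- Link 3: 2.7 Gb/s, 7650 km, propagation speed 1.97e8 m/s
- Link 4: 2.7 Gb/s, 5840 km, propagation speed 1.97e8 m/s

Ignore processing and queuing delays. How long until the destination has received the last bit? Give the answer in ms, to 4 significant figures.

152.2 ms

L = 1222 × 8 = 9776 bits.
Transmission delay per hop = L/R = 9776/2700000000 = 0.00362074 ms; 4 hops → 0.014483 ms.
Propagation delays (d/s per hop): 46.1929, 37.5, 38.8325, 29.6447 ms; sum = 152.17 ms.
End-to-end = 152.2 ms.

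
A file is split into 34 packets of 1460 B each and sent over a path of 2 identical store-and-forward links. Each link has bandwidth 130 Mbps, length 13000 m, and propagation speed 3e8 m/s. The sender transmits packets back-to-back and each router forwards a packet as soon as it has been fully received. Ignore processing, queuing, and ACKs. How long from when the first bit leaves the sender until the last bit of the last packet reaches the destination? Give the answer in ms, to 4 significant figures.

Per-hop transmission t_tx = L/R = 11680/130000000 = 0.0898462 ms.
Per-hop propagation t_prop = 13000/300000000 = 0.0433333 ms.
Pipeline fill: first packet needs 2·t_tx to clear all hops; remaining 33 packets each add one t_tx.
Total = (2+34-1)·t_tx + 2·t_prop = 35·0.0898462 + 2·0.0433333 = 3.231 ms.

3.231 ms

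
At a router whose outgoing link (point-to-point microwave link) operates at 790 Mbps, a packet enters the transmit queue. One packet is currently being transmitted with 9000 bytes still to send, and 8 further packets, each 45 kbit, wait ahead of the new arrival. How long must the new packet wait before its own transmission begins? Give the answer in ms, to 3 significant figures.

Each queued packet: L/R = 45000/790000000 = 0.056962 ms.
8 queued → 0.455696 ms.
Plus remaining 72000 bits of current packet: 0.0911392 ms.
Queuing delay = 0.547 ms.

0.547 ms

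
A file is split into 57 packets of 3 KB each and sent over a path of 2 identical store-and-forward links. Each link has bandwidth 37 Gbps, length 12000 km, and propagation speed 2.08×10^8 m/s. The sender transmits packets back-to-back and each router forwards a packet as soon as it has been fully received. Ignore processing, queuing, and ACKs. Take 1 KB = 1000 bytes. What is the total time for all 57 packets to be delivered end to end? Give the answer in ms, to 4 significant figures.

Per-hop transmission t_tx = L/R = 24000/37000000000 = 0.000648649 ms.
Per-hop propagation t_prop = 12000000/208000000 = 57.6923 ms.
Pipeline fill: first packet needs 2·t_tx to clear all hops; remaining 56 packets each add one t_tx.
Total = (2+57-1)·t_tx + 2·t_prop = 58·0.000648649 + 2·57.6923 = 115.4 ms.

115.4 ms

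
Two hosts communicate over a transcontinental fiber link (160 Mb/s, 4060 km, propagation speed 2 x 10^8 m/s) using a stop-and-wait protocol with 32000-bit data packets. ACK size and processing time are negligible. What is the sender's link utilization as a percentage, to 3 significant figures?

0.490 %

t_tx = L/R = 32000/160000000 = 0.0002 s.
t_prop = 4060000/200000000 = 0.0203 s; RTT = 0.0406 s.
Cycle = t_tx + RTT = 0.0408 s.
Utilization = t_tx / cycle = 0.0002/0.0408 = 0.490 %.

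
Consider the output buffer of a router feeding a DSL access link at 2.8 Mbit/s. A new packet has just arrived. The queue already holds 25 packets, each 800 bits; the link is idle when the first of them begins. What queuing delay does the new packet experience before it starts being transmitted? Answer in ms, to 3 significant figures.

Each queued packet: L/R = 800/2800000 = 0.285714 ms.
25 queued → 7.14286 ms.
Queuing delay = 7.14 ms.

7.14 ms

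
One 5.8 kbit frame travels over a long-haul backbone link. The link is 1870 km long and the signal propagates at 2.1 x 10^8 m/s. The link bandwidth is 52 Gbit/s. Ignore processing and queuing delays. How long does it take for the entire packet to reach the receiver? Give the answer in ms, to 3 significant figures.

8.90 ms

L = 5800 bits.
Transmission delay = L/R = 5800 / 52000000000 = 0.000111538 ms.
Propagation delay = d/s = 1870000 m / 210000000 m/s = 8.90476 ms.
Total = 8.90 ms.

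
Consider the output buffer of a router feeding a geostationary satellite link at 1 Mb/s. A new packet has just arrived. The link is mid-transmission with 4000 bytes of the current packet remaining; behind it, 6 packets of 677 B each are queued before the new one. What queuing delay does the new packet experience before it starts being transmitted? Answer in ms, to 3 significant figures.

64.5 ms

Each queued packet: L/R = 5416/1000000 = 5.416 ms.
6 queued → 32.496 ms.
Plus remaining 32000 bits of current packet: 32 ms.
Queuing delay = 64.5 ms.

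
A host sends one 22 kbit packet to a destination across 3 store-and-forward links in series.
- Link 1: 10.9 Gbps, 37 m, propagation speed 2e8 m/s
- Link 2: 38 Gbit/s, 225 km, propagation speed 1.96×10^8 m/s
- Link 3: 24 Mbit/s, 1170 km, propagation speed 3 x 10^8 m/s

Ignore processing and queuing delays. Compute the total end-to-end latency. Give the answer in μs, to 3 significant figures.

L = 22000 bits.
Transmission delays (L/R per hop): 2.01835, 0.578947, 916.667 μs; sum = 919.264 μs.
Propagation delays (d/s per hop): 0.185, 1147.96, 3900 μs; sum = 5048.14 μs.
End-to-end = 5970 μs.

5970 μs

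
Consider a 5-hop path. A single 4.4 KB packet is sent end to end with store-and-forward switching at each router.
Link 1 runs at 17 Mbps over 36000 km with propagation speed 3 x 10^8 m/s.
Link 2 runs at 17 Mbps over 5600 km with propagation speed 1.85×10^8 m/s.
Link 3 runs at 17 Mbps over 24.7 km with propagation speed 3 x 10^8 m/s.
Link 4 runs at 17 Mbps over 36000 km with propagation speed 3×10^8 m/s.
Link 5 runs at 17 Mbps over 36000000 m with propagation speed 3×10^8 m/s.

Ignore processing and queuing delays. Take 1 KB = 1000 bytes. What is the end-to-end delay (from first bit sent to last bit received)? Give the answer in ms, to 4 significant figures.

400.7 ms

L = 35200 bits.
Transmission delay per hop = L/R = 35200/17000000 = 2.07059 ms; 5 hops → 10.3529 ms.
Propagation delays (d/s per hop): 120, 30.2703, 0.0823333, 120, 120 ms; sum = 390.353 ms.
End-to-end = 400.7 ms.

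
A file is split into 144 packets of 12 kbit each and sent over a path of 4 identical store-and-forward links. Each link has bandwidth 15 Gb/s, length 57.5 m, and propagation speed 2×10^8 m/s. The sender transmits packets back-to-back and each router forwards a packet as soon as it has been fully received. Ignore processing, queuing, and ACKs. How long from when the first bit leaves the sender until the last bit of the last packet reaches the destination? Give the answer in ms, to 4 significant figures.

Per-hop transmission t_tx = L/R = 12000/15000000000 = 0.0008 ms.
Per-hop propagation t_prop = 57.5/200000000 = 0.0002875 ms.
Pipeline fill: first packet needs 4·t_tx to clear all hops; remaining 143 packets each add one t_tx.
Total = (4+144-1)·t_tx + 4·t_prop = 147·0.0008 + 4·0.0002875 = 0.1188 ms.

0.1188 ms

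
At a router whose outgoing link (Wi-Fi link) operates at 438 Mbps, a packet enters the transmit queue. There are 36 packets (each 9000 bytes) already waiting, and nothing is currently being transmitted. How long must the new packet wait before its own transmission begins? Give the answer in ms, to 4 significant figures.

5.918 ms

Each queued packet: L/R = 72000/438000000 = 0.164384 ms.
36 queued → 5.91781 ms.
Queuing delay = 5.918 ms.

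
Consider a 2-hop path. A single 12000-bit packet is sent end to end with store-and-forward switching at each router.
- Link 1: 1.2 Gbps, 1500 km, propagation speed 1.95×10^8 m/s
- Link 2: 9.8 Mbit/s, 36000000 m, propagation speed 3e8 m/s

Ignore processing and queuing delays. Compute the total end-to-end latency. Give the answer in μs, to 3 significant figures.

Transmission delays (L/R per hop): 10, 1224.49 μs; sum = 1234.49 μs.
Propagation delays (d/s per hop): 7692.31, 120000 μs; sum = 127692 μs.
End-to-end = 129000 μs.

129000 μs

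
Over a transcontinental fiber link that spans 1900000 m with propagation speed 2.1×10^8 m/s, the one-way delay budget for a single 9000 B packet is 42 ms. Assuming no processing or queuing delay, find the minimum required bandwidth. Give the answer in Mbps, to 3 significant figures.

L = 72000 bits.
Propagation delay = 1900000 / 210000000 = 9.04762 ms.
Transmission budget = 42 − 9.04762 = 32.9524 ms.
R ≥ L / t_tx = 72000 bits / 0.0329524 s = 2.18 Mbps.

2.18 Mbps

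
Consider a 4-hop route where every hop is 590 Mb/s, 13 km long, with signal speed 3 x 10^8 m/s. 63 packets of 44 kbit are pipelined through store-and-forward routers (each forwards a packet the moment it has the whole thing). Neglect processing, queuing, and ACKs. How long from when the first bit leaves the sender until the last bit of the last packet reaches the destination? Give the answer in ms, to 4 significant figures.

Per-hop transmission t_tx = L/R = 44000/590000000 = 0.0745763 ms.
Per-hop propagation t_prop = 13000/300000000 = 0.0433333 ms.
Pipeline fill: first packet needs 4·t_tx to clear all hops; remaining 62 packets each add one t_tx.
Total = (4+63-1)·t_tx + 4·t_prop = 66·0.0745763 + 4·0.0433333 = 5.095 ms.

5.095 ms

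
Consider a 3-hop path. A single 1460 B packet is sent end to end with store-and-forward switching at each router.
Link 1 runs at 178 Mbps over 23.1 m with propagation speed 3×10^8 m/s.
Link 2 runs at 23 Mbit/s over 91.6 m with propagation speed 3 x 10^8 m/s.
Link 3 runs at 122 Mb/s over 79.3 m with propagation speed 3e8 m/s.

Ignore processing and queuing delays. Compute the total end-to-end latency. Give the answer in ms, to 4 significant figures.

0.6698 ms

L = 1460 × 8 = 11680 bits.
Transmission delays (L/R per hop): 0.065618, 0.507826, 0.0957377 ms; sum = 0.669182 ms.
Propagation delays (d/s per hop): 7.7e-05, 0.000305333, 0.000264333 ms; sum = 0.000646667 ms.
End-to-end = 0.6698 ms.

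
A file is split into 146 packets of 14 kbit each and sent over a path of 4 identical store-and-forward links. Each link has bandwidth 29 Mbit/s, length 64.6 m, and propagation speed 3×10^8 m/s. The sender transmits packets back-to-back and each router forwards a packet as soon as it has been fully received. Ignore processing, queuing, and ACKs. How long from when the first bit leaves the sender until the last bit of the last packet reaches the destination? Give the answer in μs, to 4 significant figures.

Per-hop transmission t_tx = L/R = 14000/29000000 = 482.759 μs.
Per-hop propagation t_prop = 64.6/300000000 = 0.215333 μs.
Pipeline fill: first packet needs 4·t_tx to clear all hops; remaining 145 packets each add one t_tx.
Total = (4+146-1)·t_tx + 4·t_prop = 149·482.759 + 4·0.215333 = 71930 μs.

71930 μs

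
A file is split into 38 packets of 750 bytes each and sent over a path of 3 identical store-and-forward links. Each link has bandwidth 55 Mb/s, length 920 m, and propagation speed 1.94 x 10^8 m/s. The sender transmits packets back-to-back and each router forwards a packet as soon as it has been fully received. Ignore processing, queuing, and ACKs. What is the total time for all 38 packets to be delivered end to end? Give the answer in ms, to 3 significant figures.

Per-hop transmission t_tx = L/R = 6000/55000000 = 0.109091 ms.
Per-hop propagation t_prop = 920/194000000 = 0.00474227 ms.
Pipeline fill: first packet needs 3·t_tx to clear all hops; remaining 37 packets each add one t_tx.
Total = (3+38-1)·t_tx + 3·t_prop = 40·0.109091 + 3·0.00474227 = 4.38 ms.

4.38 ms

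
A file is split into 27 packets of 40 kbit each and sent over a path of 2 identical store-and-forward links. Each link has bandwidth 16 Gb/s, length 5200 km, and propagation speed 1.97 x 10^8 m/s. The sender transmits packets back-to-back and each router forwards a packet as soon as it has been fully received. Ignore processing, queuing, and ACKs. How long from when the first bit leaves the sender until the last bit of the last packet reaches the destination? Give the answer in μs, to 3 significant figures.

Per-hop transmission t_tx = L/R = 40000/16000000000 = 2.5 μs.
Per-hop propagation t_prop = 5200000/197000000 = 26395.9 μs.
Pipeline fill: first packet needs 2·t_tx to clear all hops; remaining 26 packets each add one t_tx.
Total = (2+27-1)·t_tx + 2·t_prop = 28·2.5 + 2·26395.9 = 52900 μs.

52900 μs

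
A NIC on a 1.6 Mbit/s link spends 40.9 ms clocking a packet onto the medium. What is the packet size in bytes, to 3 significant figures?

8180 bytes

L = R × t_tx = 1600000 b/s × 0.0409 s = 65440 bits.
In bytes: 65440 / 8 = 8180 bytes.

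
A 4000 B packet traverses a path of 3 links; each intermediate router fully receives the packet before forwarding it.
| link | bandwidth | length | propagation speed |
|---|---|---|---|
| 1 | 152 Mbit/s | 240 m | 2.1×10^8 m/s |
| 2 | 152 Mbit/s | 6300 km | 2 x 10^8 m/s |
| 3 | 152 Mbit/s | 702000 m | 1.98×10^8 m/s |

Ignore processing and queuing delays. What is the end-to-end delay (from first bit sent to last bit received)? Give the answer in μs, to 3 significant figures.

L = 4000 × 8 = 32000 bits.
Transmission delay per hop = L/R = 32000/152000000 = 210.526 μs; 3 hops → 631.579 μs.
Propagation delays (d/s per hop): 1.14286, 31500, 3545.45 μs; sum = 35046.6 μs.
End-to-end = 35700 μs.

35700 μs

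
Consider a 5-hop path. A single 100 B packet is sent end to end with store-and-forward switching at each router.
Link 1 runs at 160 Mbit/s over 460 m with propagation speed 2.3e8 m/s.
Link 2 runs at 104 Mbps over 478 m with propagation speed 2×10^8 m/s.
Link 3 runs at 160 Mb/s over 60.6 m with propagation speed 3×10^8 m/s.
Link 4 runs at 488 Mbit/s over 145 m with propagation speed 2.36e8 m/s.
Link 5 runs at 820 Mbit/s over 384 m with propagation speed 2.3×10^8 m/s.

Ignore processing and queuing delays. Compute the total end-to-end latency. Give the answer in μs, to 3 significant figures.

27.2 μs

L = 100 × 8 = 800 bits.
Transmission delays (L/R per hop): 5, 7.69231, 5, 1.63934, 0.97561 μs; sum = 20.3073 μs.
Propagation delays (d/s per hop): 2, 2.39, 0.202, 0.614407, 1.66957 μs; sum = 6.87597 μs.
End-to-end = 27.2 μs.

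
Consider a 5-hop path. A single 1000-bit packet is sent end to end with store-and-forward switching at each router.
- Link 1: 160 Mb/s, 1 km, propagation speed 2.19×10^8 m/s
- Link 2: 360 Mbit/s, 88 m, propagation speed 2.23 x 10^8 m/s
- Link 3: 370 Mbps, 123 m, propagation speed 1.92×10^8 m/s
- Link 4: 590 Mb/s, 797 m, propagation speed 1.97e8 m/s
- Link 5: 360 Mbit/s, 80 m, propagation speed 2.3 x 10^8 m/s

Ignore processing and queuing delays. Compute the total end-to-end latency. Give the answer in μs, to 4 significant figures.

Transmission delays (L/R per hop): 6.25, 2.77778, 2.7027, 1.69492, 2.77778 μs; sum = 16.2032 μs.
Propagation delays (d/s per hop): 4.56621, 0.394619, 0.640625, 4.04569, 0.347826 μs; sum = 9.99497 μs.
End-to-end = 26.20 μs.

26.20 μs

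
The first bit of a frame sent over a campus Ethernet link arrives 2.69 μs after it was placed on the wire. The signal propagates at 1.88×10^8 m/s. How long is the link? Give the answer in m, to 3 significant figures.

506 m

d = s × t_prop = 188000000 × 2.69e-06 = 506 m.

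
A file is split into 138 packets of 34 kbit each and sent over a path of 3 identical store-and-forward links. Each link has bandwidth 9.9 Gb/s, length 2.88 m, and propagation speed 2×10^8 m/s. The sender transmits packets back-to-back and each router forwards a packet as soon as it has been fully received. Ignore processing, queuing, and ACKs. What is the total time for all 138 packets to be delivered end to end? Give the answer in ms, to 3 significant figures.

Per-hop transmission t_tx = L/R = 34000/9900000000 = 0.00343434 ms.
Per-hop propagation t_prop = 2.88/200000000 = 1.44e-05 ms.
Pipeline fill: first packet needs 3·t_tx to clear all hops; remaining 137 packets each add one t_tx.
Total = (3+138-1)·t_tx + 3·t_prop = 140·0.00343434 + 3·1.44e-05 = 0.481 ms.

0.481 ms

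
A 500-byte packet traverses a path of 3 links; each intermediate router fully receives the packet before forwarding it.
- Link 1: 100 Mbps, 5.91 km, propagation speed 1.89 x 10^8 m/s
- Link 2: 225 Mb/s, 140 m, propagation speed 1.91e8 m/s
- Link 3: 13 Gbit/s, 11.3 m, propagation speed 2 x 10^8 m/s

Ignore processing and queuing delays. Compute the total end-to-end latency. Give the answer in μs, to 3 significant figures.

90.1 μs

L = 500 × 8 = 4000 bits.
Transmission delays (L/R per hop): 40, 17.7778, 0.307692 μs; sum = 58.0855 μs.
Propagation delays (d/s per hop): 31.2698, 0.732984, 0.0565 μs; sum = 32.0593 μs.
End-to-end = 90.1 μs.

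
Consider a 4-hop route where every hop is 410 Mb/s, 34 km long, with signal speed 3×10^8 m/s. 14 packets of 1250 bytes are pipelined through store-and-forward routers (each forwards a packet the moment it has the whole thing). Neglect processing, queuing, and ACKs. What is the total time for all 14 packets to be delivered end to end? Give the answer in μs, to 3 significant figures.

868 μs

Per-hop transmission t_tx = L/R = 10000/410000000 = 24.3902 μs.
Per-hop propagation t_prop = 34000/300000000 = 113.333 μs.
Pipeline fill: first packet needs 4·t_tx to clear all hops; remaining 13 packets each add one t_tx.
Total = (4+14-1)·t_tx + 4·t_prop = 17·24.3902 + 4·113.333 = 868 μs.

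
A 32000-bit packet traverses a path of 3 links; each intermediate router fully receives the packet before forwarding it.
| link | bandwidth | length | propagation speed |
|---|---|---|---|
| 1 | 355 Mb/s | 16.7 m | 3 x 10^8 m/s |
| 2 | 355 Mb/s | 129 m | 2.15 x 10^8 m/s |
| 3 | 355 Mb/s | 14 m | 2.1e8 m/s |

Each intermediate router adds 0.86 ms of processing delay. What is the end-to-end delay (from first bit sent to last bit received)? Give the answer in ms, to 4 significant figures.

1.991 ms

Transmission delay per hop = L/R = 32000/355000000 = 0.0901408 ms; 3 hops → 0.270423 ms.
Propagation delays (d/s per hop): 5.56667e-05, 0.0006, 6.66667e-05 ms; sum = 0.000722333 ms.
Processing at 2 router(s): 2 × 0.86 ms = 1.72 ms.
End-to-end = 1.991 ms.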